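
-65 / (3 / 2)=-130 / 3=-43.33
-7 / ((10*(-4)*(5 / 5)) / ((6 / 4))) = 21 / 80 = 0.26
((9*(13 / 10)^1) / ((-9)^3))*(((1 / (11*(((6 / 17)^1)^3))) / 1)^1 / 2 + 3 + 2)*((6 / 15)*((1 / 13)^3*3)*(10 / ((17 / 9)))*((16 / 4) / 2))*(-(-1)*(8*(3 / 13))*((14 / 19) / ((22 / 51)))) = -401422 / 227290635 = -0.00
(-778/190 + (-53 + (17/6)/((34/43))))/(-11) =4.86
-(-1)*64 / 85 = 64 / 85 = 0.75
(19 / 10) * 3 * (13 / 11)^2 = 7.96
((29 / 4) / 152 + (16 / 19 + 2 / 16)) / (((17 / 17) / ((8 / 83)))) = 617 / 6308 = 0.10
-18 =-18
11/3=3.67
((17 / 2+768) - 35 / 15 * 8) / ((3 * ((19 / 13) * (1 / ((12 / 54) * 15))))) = 295555 / 513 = 576.13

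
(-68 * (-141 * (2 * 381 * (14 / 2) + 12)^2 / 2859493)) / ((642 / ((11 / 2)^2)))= 1381529181582 / 305965751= 4515.31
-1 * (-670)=670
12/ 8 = 3/ 2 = 1.50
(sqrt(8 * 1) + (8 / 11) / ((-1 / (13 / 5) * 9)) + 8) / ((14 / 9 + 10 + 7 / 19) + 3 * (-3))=171 * sqrt(2) / 250 + 18316 / 6875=3.63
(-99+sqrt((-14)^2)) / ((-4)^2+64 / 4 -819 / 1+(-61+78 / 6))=17 / 167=0.10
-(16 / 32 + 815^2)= -1328451 / 2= -664225.50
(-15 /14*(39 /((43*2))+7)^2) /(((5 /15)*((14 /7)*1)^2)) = -18489645 /414176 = -44.64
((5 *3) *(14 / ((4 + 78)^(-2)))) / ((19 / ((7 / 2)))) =4942140 / 19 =260112.63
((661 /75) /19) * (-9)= -1983 /475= -4.17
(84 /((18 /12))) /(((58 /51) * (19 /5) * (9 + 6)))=476 /551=0.86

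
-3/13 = -0.23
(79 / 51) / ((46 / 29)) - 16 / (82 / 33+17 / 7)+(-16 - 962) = -2610200911 / 2662710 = -980.28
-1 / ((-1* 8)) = 0.12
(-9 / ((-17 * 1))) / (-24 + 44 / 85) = -45 / 1996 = -0.02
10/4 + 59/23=233/46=5.07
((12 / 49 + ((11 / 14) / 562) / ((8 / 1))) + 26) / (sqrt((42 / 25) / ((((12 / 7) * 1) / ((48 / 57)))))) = 28.89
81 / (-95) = -81 / 95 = -0.85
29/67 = 0.43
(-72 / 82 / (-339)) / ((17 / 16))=0.00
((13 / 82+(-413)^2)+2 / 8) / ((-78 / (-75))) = 699334575 / 4264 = 164009.05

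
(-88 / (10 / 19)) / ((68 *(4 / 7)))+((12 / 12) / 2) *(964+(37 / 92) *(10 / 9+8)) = 479.53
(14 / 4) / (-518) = -1 / 148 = -0.01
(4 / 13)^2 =0.09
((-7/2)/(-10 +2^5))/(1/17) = -119/44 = -2.70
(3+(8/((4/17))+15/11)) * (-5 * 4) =-8440/11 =-767.27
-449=-449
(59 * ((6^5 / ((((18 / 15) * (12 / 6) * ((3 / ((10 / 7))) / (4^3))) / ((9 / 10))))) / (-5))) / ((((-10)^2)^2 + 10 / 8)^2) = -1449984 / 138306175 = -0.01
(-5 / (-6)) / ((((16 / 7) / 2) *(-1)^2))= 35 / 48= 0.73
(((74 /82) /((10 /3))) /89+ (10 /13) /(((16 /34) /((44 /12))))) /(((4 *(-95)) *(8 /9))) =-51203199 /2884169600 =-0.02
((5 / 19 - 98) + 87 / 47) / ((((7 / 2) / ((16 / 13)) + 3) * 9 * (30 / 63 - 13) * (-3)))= -2131136 / 43918633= -0.05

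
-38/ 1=-38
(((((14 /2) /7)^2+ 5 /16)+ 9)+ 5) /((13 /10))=1225 /104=11.78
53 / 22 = 2.41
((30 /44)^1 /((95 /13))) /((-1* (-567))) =13 /79002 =0.00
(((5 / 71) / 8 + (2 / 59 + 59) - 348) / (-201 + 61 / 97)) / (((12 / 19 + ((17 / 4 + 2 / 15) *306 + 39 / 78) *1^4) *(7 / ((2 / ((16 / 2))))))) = 89233793455 / 2325846420693376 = 0.00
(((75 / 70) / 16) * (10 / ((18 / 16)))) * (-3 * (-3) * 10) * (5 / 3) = 89.29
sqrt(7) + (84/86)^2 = 1764/1849 + sqrt(7) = 3.60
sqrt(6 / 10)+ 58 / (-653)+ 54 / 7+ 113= sqrt(15) / 5+ 551379 / 4571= 121.40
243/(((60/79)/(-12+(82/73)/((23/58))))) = -24623352/8395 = -2933.10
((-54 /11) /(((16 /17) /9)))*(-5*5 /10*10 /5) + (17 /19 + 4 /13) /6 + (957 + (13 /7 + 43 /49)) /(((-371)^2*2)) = 34438414405105 /146596474024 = 234.92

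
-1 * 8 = -8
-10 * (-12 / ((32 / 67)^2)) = 526.05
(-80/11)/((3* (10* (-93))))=8/3069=0.00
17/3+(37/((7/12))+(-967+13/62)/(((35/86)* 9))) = -1902748/9765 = -194.85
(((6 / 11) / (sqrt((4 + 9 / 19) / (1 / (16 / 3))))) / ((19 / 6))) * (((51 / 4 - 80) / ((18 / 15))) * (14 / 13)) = -5649 * sqrt(4845) / 184756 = -2.13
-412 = -412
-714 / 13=-54.92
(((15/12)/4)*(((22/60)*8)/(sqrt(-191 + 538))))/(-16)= -11*sqrt(347)/66624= -0.00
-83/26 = -3.19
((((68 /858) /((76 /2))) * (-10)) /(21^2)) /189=-170 /679377699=-0.00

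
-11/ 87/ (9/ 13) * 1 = -143/ 783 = -0.18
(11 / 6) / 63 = 11 / 378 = 0.03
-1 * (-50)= 50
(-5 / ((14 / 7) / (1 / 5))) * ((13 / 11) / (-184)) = 13 / 4048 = 0.00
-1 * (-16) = 16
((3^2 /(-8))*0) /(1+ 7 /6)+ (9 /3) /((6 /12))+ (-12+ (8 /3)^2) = 10 /9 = 1.11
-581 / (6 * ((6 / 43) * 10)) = -24983 / 360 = -69.40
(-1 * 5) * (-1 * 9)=45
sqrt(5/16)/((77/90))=45 * sqrt(5)/154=0.65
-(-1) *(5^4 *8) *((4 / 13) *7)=140000 / 13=10769.23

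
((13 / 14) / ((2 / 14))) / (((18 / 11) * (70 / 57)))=2717 / 840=3.23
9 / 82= 0.11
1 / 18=0.06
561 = 561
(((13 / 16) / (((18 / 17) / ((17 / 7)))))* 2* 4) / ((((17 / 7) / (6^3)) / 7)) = 9282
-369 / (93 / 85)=-10455 / 31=-337.26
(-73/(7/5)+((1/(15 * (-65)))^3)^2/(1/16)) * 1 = -313559929874267578013/6013478107177734375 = -52.14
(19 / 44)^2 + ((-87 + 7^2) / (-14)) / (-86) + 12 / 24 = 381637 / 582736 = 0.65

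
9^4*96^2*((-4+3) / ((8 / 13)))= -98257536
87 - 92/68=1456/17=85.65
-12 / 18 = -2 / 3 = -0.67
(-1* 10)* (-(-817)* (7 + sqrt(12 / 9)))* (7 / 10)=-40033 -11438* sqrt(3) / 3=-46636.73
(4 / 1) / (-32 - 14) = -2 / 23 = -0.09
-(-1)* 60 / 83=60 / 83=0.72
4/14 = 2/7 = 0.29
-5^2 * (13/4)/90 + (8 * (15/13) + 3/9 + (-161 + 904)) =703555/936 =751.66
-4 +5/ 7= -23/ 7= -3.29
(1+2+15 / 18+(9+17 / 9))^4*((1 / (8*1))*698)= 4098820.61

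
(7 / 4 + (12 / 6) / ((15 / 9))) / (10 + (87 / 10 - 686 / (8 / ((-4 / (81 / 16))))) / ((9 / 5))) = 43011 / 765070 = 0.06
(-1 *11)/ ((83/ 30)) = -330/ 83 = -3.98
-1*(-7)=7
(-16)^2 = 256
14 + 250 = 264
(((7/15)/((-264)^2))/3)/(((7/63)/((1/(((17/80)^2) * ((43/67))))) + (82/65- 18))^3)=-34102401100185600000/71614874082509745967622252489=-0.00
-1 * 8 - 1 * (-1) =-7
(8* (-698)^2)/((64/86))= 5237443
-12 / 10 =-6 / 5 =-1.20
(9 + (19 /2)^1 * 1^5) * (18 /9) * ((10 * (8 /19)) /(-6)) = -1480 /57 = -25.96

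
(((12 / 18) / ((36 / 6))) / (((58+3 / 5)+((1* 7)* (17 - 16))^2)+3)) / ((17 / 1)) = 5 / 84609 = 0.00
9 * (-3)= -27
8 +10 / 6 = 29 / 3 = 9.67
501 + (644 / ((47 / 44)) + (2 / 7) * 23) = 365343 / 329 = 1110.47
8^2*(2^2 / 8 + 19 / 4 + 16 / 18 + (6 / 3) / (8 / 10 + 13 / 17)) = 568208 / 1197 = 474.69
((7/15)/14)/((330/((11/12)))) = 1/10800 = 0.00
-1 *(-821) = 821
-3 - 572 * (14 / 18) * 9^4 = -2918919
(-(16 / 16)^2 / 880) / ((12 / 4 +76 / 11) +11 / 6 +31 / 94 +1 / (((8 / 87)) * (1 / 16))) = -141 / 23087840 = -0.00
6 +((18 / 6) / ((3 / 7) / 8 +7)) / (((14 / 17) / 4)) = 3186 / 395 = 8.07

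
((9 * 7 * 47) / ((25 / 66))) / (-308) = -1269 / 50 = -25.38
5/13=0.38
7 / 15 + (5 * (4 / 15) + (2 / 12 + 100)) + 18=3599 / 30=119.97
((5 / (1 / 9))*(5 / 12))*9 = 675 / 4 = 168.75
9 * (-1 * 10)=-90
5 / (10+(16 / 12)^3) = 135 / 334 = 0.40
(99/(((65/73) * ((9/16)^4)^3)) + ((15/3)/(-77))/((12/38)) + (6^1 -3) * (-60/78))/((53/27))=34806969074835145847/616614576087510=56448.50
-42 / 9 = -14 / 3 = -4.67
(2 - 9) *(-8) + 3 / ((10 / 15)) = 121 / 2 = 60.50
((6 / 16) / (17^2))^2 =9 / 5345344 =0.00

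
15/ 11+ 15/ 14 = 375/ 154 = 2.44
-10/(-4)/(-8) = -5/16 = -0.31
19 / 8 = 2.38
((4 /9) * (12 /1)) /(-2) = -8 /3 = -2.67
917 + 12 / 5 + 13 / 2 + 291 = 12169 / 10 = 1216.90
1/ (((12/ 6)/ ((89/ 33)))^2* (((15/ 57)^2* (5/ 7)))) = 20016367/ 544500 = 36.76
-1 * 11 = -11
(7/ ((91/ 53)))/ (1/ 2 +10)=106/ 273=0.39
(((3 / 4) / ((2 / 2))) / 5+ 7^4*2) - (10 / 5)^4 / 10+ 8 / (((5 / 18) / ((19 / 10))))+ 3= 485827 / 100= 4858.27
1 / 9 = 0.11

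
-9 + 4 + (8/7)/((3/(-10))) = -185/21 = -8.81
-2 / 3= -0.67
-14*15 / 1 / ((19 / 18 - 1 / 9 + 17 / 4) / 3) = -22680 / 187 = -121.28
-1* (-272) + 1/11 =2993/11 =272.09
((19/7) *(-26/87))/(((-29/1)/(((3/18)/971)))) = 247/51446493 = 0.00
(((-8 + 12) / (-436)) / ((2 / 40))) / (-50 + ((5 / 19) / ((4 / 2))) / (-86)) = 13072 / 3562229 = 0.00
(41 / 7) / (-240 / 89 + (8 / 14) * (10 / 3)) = -10947 / 1480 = -7.40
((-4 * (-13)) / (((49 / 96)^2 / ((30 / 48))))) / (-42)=-49920 / 16807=-2.97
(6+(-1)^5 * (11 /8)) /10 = 37 /80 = 0.46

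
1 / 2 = 0.50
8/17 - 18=-298/17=-17.53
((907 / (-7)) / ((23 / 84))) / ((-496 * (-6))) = -907 / 5704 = -0.16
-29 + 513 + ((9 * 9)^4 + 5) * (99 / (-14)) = -2130809549 / 7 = -304401364.14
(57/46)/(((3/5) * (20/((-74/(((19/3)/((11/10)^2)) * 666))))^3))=-1771561/717379200000000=-0.00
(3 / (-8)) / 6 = -1 / 16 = -0.06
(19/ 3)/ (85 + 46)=19/ 393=0.05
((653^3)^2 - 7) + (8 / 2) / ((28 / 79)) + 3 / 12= 2170886505355006139 / 28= 77531660905535933.54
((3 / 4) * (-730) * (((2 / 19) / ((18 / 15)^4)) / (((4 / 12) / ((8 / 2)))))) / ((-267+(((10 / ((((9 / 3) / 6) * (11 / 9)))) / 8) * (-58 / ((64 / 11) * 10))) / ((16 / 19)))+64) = 116800000 / 71940213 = 1.62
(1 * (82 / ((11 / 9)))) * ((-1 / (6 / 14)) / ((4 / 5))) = -4305 / 22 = -195.68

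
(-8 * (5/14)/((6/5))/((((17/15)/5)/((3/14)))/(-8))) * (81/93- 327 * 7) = -1063980000/25823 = -41202.80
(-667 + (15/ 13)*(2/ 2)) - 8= -8760/ 13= -673.85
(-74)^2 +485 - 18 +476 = 6419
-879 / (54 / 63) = -2051 / 2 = -1025.50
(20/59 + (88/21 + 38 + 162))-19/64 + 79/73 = 1188486755/5788608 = 205.31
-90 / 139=-0.65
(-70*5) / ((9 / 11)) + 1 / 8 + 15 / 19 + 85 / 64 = -4657057 / 10944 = -425.54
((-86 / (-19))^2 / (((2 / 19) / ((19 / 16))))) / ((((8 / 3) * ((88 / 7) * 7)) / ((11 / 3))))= 3.61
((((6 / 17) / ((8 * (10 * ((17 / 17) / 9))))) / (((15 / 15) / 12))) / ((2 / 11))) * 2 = 891 / 170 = 5.24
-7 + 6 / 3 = -5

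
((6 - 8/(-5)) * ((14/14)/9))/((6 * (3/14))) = 266/405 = 0.66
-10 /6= -5 /3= -1.67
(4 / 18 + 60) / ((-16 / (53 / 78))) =-14363 / 5616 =-2.56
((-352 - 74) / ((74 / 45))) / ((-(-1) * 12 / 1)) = -3195 / 148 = -21.59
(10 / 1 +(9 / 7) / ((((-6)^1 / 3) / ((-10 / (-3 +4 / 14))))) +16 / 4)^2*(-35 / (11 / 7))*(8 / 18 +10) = -1124808230 / 35739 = -31472.85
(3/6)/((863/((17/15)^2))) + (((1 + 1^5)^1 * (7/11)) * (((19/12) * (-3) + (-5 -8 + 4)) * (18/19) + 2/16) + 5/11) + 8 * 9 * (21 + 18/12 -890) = -10141742070923/162330300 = -62475.96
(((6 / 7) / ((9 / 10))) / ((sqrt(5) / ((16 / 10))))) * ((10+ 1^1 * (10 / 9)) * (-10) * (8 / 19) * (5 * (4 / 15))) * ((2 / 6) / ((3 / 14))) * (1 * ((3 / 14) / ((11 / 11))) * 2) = -409600 * sqrt(5) / 32319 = -28.34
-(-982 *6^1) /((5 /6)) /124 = 8838 /155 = 57.02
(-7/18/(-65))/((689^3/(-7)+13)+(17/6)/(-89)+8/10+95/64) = -139552/1089891763783719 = -0.00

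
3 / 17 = 0.18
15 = 15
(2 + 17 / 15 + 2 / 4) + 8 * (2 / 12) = 149 / 30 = 4.97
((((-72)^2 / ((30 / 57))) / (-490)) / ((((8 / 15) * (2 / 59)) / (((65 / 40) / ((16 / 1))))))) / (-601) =0.19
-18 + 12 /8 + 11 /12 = -187 /12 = -15.58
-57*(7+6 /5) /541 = -2337 /2705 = -0.86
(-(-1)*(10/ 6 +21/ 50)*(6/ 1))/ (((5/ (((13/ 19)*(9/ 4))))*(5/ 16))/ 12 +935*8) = 0.00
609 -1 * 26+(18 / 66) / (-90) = 192389 / 330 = 583.00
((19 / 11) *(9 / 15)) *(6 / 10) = 171 / 275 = 0.62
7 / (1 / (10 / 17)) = 70 / 17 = 4.12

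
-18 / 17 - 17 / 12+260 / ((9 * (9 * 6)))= -32065 / 16524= -1.94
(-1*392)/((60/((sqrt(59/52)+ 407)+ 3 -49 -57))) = -29792/15 -49*sqrt(767)/195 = -1993.09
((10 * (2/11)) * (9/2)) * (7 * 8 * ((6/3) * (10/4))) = 25200/11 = 2290.91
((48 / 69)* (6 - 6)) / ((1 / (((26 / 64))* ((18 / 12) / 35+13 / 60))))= 0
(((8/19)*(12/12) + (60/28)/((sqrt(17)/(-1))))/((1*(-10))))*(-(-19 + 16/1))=0.03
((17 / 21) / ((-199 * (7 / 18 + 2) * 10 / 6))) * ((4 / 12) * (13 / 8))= -663 / 1197980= -0.00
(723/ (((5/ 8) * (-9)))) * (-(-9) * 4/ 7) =-23136/ 35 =-661.03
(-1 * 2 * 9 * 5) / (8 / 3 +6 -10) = 135 / 2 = 67.50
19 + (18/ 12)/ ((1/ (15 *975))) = 43913/ 2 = 21956.50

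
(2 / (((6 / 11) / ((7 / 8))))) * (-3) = -9.62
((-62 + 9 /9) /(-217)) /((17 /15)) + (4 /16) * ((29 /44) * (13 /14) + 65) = 21621839 /1298528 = 16.65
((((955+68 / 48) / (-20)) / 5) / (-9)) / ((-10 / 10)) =-11477 / 10800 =-1.06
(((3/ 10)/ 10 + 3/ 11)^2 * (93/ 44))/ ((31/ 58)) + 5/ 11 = 21747343/ 26620000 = 0.82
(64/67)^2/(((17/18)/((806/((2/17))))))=29712384/4489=6618.93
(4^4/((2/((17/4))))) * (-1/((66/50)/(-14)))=190400/33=5769.70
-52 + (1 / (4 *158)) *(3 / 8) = -52.00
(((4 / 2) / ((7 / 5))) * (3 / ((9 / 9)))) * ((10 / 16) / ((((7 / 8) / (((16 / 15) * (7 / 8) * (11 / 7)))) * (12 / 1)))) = 55 / 147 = 0.37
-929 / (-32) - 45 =-511 / 32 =-15.97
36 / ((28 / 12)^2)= 324 / 49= 6.61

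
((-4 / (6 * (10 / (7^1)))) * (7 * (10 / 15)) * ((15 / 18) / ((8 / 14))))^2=117649 / 11664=10.09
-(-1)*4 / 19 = 0.21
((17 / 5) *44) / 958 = 374 / 2395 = 0.16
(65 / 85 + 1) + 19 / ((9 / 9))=353 / 17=20.76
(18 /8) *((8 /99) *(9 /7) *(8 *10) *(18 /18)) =1440 /77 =18.70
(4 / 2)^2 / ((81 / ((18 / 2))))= 4 / 9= 0.44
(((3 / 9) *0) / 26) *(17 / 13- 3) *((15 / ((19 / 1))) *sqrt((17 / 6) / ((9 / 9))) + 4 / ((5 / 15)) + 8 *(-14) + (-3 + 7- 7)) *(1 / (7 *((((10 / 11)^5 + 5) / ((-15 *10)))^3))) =0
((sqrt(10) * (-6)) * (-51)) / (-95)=-10.19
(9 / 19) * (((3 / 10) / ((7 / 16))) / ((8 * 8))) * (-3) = -81 / 5320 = -0.02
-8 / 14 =-4 / 7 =-0.57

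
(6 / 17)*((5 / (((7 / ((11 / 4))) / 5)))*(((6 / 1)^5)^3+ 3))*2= 387902612277675 / 119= 3259685817459.45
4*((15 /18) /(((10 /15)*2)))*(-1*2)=-5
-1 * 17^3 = -4913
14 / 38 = 7 / 19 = 0.37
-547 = -547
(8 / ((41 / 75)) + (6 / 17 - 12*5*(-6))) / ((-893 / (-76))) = 1045464 / 32759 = 31.91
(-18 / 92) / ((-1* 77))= 9 / 3542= 0.00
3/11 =0.27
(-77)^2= 5929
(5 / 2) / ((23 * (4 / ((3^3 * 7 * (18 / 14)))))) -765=-139545 / 184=-758.40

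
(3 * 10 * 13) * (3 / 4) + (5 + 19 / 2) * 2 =643 / 2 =321.50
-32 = -32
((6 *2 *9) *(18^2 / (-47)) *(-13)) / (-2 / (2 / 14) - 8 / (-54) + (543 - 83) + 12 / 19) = 116680824 / 5386153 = 21.66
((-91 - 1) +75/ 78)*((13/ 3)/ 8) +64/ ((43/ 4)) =-29831/ 688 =-43.36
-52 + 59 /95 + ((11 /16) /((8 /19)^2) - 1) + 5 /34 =-48.35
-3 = -3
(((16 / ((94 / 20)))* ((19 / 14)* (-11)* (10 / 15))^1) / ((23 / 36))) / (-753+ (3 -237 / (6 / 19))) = 802560 / 22708567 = 0.04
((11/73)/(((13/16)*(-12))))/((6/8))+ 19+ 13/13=170644/8541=19.98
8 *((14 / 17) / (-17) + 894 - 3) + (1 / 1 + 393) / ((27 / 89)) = 65750834 / 7803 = 8426.35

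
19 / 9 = 2.11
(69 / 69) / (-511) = -1 / 511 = -0.00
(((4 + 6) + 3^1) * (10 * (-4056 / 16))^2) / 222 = 376310.47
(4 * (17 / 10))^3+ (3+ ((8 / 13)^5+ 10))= 15200747197 / 46411625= 327.52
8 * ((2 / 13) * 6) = 96 / 13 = 7.38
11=11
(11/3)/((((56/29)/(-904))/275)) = -9912925/21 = -472044.05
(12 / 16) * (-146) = -219 / 2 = -109.50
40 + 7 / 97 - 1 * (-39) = 7670 / 97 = 79.07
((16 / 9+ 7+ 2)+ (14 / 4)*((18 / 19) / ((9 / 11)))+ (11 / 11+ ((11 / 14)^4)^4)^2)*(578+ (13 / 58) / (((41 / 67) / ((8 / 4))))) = 984398365970981021540917198812200901010562915 / 107159973435179489054705714585554319835136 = 9186.25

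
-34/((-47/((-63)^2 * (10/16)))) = 337365/188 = 1794.49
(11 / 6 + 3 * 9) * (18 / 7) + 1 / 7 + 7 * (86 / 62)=18227 / 217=84.00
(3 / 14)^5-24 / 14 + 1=-383917 / 537824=-0.71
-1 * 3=-3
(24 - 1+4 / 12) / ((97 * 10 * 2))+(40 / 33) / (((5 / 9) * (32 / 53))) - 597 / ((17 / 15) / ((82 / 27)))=-347436929 / 217668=-1596.18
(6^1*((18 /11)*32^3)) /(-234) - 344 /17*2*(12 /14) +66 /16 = -191331687 /136136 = -1405.45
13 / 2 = 6.50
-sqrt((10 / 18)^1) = -sqrt(5) / 3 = -0.75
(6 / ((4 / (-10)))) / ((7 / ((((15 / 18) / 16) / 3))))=-25 / 672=-0.04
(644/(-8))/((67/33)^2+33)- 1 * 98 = -100.17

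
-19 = -19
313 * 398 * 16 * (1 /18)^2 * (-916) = -456439136 /81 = -5635051.06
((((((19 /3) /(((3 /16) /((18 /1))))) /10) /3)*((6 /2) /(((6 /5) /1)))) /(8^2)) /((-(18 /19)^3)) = -0.93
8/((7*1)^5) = 8/16807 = 0.00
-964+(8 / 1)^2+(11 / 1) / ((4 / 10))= -1745 / 2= -872.50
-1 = -1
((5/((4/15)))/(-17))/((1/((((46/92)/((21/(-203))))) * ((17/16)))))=725/128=5.66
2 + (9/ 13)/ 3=29/ 13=2.23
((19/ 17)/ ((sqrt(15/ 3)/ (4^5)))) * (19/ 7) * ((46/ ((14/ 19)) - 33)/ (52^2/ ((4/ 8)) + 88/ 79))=751988992 * sqrt(5)/ 222473475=7.56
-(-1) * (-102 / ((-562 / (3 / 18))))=17 / 562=0.03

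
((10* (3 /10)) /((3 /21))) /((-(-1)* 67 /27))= 567 /67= 8.46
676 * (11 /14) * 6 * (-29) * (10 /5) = -1293864 /7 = -184837.71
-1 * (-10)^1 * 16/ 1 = 160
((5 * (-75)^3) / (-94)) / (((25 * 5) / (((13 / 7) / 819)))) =0.41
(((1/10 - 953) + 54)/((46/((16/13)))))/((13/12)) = -431472/19435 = -22.20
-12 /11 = -1.09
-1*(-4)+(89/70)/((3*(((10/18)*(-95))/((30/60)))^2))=252702403/63175000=4.00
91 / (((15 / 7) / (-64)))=-40768 / 15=-2717.87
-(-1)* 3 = 3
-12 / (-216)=1 / 18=0.06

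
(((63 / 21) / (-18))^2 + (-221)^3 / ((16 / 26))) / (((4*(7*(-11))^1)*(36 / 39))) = 16417462555 / 266112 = 61693.81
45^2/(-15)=-135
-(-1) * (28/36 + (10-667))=-5906/9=-656.22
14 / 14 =1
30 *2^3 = 240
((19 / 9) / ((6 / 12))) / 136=19 / 612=0.03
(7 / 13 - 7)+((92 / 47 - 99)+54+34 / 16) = -231589 / 4888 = -47.38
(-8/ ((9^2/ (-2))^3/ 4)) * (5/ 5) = 256/ 531441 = 0.00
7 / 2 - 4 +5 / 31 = -21 / 62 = -0.34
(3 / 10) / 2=3 / 20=0.15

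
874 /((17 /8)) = 6992 /17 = 411.29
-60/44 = -1.36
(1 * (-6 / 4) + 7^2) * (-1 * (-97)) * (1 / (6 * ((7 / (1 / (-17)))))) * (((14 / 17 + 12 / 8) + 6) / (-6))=2607845 / 291312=8.95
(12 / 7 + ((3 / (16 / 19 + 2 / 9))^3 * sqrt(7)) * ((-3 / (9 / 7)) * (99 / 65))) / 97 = 12 / 679 -4455188001 * sqrt(7) / 5430017320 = -2.15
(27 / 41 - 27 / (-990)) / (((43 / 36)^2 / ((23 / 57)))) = 15366024 / 79220405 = 0.19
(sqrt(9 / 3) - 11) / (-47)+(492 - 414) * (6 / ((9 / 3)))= 7343 / 47 - sqrt(3) / 47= 156.20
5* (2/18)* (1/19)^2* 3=5/1083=0.00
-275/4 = -68.75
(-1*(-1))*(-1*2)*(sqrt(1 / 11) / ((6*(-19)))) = sqrt(11) / 627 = 0.01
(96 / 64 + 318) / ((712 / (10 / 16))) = 3195 / 11392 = 0.28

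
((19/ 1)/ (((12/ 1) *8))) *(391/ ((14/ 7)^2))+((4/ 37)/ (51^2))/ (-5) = 1191573943/ 61591680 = 19.35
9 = 9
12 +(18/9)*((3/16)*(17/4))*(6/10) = 2073/160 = 12.96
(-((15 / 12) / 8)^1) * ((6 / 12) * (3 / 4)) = -0.06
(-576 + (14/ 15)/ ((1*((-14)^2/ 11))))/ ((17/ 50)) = -604745/ 357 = -1693.96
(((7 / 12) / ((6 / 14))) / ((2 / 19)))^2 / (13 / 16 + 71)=866761 / 372276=2.33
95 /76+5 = 25 /4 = 6.25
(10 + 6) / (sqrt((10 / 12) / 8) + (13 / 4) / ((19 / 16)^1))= 758784 / 127987-23104*sqrt(15) / 127987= 5.23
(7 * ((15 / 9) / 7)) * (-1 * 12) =-20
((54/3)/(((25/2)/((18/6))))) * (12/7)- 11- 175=-31254/175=-178.59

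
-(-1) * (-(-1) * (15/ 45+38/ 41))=155/ 123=1.26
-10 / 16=-5 / 8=-0.62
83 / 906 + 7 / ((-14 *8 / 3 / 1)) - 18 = -131159 / 7248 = -18.10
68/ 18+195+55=2284/ 9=253.78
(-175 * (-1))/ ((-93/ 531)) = -30975/ 31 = -999.19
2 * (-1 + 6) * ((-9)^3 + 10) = -7190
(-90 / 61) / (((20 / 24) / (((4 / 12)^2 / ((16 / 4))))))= -3 / 61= -0.05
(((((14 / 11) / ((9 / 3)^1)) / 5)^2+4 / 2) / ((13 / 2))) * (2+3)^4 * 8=21858400 / 14157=1544.00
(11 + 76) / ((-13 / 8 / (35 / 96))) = -1015 / 52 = -19.52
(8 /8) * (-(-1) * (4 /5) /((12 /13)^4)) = 28561 /25920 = 1.10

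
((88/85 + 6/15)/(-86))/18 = -61/65790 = -0.00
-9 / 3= -3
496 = 496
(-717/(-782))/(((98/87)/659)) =41107761/76636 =536.40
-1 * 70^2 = -4900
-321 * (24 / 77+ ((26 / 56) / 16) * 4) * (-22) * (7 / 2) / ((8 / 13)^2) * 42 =600373683 / 512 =1172604.85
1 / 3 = 0.33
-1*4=-4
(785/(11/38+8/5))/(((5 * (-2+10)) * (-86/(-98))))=730835/61748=11.84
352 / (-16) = -22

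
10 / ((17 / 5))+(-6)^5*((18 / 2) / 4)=-297382 / 17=-17493.06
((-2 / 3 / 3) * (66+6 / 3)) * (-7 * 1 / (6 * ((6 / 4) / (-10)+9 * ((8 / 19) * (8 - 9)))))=-180880 / 40419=-4.48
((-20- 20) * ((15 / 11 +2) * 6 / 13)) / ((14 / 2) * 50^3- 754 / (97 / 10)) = -43068 / 606802339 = -0.00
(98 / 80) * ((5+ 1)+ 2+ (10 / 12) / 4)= 9653 / 960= 10.06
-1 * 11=-11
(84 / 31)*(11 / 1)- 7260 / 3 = -74096 / 31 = -2390.19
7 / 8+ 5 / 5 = 1.88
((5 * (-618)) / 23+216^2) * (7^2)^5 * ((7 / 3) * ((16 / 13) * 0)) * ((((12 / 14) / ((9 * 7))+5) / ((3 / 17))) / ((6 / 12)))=0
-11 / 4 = -2.75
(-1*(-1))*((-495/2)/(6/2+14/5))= -2475/58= -42.67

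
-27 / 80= -0.34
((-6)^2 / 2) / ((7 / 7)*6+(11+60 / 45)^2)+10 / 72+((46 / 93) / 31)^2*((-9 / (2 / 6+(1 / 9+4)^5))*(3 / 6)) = 51835362540024419 / 205100193026416770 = 0.25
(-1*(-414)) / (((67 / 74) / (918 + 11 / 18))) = 28142570 / 67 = 420038.36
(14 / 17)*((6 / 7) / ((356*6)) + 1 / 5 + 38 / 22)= 1.59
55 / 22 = 5 / 2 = 2.50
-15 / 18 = -5 / 6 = -0.83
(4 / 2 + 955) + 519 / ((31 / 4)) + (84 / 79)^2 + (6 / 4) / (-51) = 6742917695 / 6578014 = 1025.07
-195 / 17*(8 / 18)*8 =-2080 / 51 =-40.78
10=10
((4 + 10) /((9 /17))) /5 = 238 /45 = 5.29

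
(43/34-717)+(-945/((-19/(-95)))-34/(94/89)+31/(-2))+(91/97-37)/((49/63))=-3002740905/542521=-5534.79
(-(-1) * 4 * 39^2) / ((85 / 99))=602316 / 85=7086.07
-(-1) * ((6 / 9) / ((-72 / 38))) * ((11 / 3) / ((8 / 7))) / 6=-0.19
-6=-6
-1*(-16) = 16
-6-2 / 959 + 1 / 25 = -142941 / 23975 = -5.96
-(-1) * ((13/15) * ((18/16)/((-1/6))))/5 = -117/100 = -1.17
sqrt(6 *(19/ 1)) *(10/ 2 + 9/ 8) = 49 *sqrt(114)/ 8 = 65.40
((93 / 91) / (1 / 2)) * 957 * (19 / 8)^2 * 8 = 32129361 / 364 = 88267.48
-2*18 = -36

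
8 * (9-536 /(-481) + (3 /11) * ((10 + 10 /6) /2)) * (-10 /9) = -4954600 /47619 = -104.05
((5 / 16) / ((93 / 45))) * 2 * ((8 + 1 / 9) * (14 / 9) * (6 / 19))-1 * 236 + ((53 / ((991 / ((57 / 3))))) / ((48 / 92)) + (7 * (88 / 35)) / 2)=-23539726619 / 105065820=-224.05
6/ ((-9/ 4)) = -8/ 3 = -2.67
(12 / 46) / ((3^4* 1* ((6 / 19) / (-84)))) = -532 / 621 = -0.86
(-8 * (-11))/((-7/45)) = -3960/7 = -565.71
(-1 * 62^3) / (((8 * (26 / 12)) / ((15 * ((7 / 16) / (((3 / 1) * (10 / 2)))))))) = -625611 / 104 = -6015.49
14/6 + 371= 1120/3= 373.33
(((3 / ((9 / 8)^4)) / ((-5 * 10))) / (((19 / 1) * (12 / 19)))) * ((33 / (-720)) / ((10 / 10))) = 352 / 2460375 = 0.00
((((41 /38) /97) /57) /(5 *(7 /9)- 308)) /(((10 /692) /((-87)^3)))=14012285337 /479207645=29.24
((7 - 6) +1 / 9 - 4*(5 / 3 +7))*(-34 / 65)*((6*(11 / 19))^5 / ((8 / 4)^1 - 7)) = -1428772321152 / 804732175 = -1775.46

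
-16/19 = -0.84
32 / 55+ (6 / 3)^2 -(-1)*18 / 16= 2511 / 440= 5.71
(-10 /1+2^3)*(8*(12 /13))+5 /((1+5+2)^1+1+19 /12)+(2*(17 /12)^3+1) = -10856029 /1426464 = -7.61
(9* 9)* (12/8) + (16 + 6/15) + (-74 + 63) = 1269/10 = 126.90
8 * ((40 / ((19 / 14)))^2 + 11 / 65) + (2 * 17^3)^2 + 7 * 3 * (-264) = 2265585240148 / 23465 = 96551682.94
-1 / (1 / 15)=-15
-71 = -71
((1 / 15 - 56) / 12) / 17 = -839 / 3060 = -0.27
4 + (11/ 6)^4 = 19825/ 1296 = 15.30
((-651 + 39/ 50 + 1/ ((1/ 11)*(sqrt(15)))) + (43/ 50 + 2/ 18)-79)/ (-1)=163856/ 225-11*sqrt(15)/ 15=725.41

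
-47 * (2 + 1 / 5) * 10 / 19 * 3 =-3102 / 19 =-163.26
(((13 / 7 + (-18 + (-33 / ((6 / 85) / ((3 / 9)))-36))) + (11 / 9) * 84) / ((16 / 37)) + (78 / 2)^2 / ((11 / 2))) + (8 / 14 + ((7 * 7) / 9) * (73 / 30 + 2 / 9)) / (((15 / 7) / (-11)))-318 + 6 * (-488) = -49249358009 / 14968800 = -3290.13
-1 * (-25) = 25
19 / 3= 6.33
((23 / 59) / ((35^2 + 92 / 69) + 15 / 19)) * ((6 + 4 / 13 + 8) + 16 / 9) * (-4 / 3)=-1644868 / 241418619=-0.01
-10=-10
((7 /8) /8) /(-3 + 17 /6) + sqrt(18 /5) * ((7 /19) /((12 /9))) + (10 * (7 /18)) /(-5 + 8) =63 * sqrt(10) /380 + 553 /864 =1.16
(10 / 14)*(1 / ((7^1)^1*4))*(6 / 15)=0.01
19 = 19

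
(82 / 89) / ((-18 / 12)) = -164 / 267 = -0.61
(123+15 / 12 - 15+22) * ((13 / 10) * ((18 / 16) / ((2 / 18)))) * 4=110565 / 16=6910.31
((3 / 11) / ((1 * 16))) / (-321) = -1 / 18832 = -0.00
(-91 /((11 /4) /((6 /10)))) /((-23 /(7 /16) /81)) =154791 /5060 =30.59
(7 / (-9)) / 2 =-7 / 18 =-0.39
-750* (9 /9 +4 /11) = -11250 /11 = -1022.73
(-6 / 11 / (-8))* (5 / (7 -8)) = -15 / 44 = -0.34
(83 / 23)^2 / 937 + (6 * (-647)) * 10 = -19242018971 / 495673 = -38819.99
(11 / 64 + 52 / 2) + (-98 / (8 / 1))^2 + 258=27791 / 64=434.23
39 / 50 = 0.78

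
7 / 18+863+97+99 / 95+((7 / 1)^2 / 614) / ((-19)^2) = 4794864178 / 4987215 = 961.43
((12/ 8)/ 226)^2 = 9/ 204304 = 0.00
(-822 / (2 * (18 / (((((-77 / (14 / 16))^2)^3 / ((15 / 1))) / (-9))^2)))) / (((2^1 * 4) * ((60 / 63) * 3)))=-3231697475515501286260736 / 273375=-11821481391917700178.37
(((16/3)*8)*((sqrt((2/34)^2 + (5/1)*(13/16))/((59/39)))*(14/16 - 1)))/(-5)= 156*sqrt(2089)/5015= 1.42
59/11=5.36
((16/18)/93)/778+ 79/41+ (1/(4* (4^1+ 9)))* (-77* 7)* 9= -63419972791/694164276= -91.36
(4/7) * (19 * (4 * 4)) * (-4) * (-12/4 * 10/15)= 9728/7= 1389.71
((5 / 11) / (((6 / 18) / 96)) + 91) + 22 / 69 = 168671 / 759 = 222.23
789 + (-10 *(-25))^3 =15625789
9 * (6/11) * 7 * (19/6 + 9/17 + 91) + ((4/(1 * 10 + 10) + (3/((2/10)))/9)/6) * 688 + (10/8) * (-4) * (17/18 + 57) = 3178.42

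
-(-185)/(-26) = -7.12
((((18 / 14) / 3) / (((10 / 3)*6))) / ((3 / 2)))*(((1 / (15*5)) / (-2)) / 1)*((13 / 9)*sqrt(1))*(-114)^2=-4693 / 2625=-1.79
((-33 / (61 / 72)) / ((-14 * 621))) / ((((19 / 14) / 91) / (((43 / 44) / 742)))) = 559 / 1412821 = 0.00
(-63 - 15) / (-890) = 39 / 445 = 0.09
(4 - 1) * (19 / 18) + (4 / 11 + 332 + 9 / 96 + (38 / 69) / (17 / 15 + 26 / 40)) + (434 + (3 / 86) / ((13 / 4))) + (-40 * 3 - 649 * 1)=1370809577 / 1452738144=0.94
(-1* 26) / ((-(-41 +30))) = -26 / 11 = -2.36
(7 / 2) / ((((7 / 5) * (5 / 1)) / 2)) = 1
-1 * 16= -16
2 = 2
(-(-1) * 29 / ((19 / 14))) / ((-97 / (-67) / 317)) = 8623034 / 1843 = 4678.80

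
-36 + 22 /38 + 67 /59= -38434 /1121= -34.29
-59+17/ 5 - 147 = -1013/ 5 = -202.60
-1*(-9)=9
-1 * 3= -3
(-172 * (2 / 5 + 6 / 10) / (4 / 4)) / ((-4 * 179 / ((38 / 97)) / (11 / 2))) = 8987 / 17363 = 0.52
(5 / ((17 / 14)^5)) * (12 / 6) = 5378240 / 1419857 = 3.79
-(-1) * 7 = 7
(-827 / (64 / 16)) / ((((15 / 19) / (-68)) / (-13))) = -231504.87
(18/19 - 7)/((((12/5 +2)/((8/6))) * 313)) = -1150/196251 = -0.01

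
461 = 461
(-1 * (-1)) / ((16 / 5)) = 5 / 16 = 0.31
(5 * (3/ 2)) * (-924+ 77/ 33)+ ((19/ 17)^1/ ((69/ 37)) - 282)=-16876891/ 2346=-7193.90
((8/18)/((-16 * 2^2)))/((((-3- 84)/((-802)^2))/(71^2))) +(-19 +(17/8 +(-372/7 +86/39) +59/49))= 1032435869741/3990168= 258744.96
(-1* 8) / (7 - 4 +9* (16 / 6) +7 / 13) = -52 / 179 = -0.29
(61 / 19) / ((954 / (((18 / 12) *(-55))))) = -3355 / 12084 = -0.28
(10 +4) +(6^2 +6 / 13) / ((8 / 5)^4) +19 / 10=2857233 / 133120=21.46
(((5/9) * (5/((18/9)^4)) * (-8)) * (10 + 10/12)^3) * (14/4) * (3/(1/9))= -48059375/288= -166872.83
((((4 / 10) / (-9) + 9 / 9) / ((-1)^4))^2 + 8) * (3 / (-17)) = -1.57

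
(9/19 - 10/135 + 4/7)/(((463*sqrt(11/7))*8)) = 317*sqrt(77)/13301064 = 0.00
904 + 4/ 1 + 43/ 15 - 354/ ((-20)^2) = 545989/ 600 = 909.98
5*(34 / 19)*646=5780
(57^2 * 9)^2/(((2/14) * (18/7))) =4655196441/2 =2327598220.50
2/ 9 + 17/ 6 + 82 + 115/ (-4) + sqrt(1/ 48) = 56.45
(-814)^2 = 662596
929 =929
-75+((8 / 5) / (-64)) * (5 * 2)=-301 / 4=-75.25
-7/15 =-0.47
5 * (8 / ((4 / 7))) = 70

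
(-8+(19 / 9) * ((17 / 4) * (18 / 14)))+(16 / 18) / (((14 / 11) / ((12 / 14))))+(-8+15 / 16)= -6887 / 2352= -2.93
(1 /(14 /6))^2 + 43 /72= 2755 /3528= 0.78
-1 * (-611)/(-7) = -611/7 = -87.29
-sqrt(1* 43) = -sqrt(43) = -6.56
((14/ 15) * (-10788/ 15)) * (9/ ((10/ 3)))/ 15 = -75516/ 625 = -120.83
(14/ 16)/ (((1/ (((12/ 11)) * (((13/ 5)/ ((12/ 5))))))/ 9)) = 9.31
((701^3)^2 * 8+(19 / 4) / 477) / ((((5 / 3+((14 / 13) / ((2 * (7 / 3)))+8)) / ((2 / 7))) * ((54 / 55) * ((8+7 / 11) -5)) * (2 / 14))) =2849083566899890286382559 / 53027136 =53728784577388646.57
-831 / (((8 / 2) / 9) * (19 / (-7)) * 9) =5817 / 76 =76.54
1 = 1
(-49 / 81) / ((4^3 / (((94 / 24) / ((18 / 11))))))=-25333 / 1119744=-0.02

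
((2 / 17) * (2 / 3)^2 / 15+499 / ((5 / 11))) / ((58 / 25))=473.19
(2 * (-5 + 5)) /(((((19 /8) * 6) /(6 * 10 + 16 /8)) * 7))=0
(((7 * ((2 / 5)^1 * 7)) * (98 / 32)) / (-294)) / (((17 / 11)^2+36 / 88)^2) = -717409 / 27499740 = -0.03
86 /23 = 3.74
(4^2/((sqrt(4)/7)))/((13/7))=392/13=30.15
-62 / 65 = -0.95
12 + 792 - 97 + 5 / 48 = 33941 / 48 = 707.10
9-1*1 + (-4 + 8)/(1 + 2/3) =52/5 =10.40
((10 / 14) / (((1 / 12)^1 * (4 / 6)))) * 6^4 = 116640 / 7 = 16662.86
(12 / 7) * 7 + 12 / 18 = 38 / 3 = 12.67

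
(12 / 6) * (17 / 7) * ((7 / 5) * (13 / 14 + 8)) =425 / 7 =60.71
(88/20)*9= 198/5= 39.60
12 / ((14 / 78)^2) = 372.49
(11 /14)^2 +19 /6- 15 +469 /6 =39367 /588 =66.95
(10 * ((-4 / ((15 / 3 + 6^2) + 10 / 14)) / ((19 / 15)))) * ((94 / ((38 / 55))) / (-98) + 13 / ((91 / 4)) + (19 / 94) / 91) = 69510300 / 112711781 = 0.62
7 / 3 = 2.33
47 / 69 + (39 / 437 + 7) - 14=-8167 / 1311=-6.23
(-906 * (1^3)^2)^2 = 820836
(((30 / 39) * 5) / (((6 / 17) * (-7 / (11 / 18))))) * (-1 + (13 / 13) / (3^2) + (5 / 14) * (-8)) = 551650 / 154791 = 3.56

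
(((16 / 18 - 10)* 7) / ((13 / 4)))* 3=-58.87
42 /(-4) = -21 /2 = -10.50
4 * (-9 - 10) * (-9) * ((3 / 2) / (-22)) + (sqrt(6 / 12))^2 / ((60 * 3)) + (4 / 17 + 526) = 32286787 / 67320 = 479.60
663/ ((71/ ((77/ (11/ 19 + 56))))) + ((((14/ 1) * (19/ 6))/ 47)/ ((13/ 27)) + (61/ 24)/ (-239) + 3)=4723136371349/ 267495922200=17.66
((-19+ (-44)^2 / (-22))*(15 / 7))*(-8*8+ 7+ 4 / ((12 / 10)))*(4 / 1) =49220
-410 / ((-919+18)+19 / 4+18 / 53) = 86920 / 189933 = 0.46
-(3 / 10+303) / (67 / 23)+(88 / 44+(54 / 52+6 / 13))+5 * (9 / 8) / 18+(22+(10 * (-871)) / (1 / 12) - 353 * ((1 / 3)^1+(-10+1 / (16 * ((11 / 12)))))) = -17902031921 / 176880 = -101210.04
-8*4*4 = -128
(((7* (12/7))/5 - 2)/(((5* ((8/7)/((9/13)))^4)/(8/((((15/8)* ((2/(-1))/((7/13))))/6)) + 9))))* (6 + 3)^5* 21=28155.15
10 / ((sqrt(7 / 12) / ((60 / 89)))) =1200 * sqrt(21) / 623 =8.83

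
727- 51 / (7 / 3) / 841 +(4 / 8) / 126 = 154069897 / 211932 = 726.98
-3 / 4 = -0.75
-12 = -12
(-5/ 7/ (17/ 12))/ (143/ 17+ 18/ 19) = -1140/ 21161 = -0.05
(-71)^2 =5041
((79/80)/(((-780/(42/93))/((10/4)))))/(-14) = 79/773760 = 0.00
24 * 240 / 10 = 576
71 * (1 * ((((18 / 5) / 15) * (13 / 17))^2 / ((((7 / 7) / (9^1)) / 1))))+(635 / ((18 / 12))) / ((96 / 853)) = 98396259719 / 26010000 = 3783.02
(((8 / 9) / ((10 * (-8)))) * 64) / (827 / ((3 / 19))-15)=-8 / 58755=-0.00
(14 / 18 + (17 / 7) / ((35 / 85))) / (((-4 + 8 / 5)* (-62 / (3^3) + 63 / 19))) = -69920 / 25627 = -2.73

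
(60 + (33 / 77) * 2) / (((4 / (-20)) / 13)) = -27690 / 7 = -3955.71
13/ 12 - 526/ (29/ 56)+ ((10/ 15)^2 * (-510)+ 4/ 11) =-4750333/ 3828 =-1240.94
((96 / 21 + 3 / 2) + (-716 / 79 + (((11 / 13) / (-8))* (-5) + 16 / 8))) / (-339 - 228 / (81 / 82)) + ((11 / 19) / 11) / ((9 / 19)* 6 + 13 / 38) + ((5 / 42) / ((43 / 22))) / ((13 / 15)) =403379043869 / 4603729490360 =0.09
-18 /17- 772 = -13142 /17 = -773.06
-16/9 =-1.78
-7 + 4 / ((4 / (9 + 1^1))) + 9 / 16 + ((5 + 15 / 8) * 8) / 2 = 497 / 16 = 31.06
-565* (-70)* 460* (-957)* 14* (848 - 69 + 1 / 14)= -189898515807000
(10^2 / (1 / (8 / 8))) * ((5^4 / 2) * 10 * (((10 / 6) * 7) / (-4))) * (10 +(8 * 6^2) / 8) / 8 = -62890625 / 12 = -5240885.42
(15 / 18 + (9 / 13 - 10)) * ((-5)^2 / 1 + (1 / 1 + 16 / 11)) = -99811 / 429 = -232.66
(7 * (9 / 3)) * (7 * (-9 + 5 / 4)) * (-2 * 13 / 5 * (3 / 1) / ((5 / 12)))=1066338 / 25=42653.52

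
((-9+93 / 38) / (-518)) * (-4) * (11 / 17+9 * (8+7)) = -574194 / 83657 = -6.86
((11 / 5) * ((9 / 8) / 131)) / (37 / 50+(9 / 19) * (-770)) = -9405 / 181197628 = -0.00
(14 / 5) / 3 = 0.93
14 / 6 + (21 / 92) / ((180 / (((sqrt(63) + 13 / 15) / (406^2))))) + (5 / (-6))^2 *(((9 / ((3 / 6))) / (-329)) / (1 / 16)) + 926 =sqrt(7) / 43328320 + 85016198856611 / 91639396800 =927.73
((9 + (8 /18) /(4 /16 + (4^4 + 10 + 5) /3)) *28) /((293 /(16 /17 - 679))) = -583.49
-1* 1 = -1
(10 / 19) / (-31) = -10 / 589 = -0.02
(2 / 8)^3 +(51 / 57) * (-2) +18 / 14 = -4155 / 8512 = -0.49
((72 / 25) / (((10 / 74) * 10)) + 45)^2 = 867714849 / 390625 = 2221.35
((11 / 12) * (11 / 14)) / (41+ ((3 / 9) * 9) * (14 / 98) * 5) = 121 / 7248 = 0.02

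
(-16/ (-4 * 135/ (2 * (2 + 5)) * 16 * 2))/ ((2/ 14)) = 49/ 540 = 0.09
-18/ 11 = -1.64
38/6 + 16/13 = 7.56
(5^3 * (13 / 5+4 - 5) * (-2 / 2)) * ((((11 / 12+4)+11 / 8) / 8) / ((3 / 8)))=-3775 / 9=-419.44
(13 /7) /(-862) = -13 /6034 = -0.00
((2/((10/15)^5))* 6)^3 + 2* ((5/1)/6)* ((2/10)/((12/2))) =3486784657/4608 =756680.70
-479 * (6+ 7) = -6227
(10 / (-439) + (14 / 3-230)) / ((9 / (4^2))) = -4748704 / 11853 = -400.63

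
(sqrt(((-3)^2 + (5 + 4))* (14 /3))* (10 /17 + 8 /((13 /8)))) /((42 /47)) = 2726* sqrt(21) /221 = 56.53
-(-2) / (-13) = -2 / 13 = -0.15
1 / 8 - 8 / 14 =-25 / 56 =-0.45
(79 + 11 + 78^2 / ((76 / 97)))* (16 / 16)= 7855.11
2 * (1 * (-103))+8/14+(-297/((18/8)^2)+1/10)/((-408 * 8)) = -140796661/685440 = -205.41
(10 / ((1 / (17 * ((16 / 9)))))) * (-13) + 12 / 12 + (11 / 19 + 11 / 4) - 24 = -2700815 / 684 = -3948.56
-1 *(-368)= 368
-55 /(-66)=5 /6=0.83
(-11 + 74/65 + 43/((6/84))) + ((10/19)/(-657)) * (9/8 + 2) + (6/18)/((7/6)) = 13459263521/22719060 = 592.42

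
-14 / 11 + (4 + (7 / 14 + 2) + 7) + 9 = 467 / 22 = 21.23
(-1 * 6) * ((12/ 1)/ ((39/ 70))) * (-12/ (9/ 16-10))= -322560/ 1963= -164.32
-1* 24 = -24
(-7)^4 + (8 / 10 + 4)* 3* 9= 12653 / 5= 2530.60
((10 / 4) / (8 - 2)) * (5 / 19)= 25 / 228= 0.11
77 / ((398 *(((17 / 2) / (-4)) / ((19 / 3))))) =-5852 / 10149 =-0.58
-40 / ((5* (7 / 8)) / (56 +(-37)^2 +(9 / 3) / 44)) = -1003248 / 77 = -13029.19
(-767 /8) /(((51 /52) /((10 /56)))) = -49855 /2856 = -17.46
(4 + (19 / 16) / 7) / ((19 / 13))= 6071 / 2128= 2.85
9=9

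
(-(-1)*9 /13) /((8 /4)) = 9 /26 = 0.35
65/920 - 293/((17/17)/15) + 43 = -800755/184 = -4351.93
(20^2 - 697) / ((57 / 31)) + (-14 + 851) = 675.47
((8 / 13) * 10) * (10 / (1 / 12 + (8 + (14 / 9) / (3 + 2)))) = 144000 / 19643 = 7.33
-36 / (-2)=18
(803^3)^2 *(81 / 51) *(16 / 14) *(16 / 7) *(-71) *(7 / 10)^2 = -16446192256545810761376 / 425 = -38696922956578378262.06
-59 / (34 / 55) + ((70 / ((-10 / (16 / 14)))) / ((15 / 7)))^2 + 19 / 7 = -78.79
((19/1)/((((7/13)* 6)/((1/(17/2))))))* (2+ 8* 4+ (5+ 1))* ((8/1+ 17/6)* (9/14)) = 160550/833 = 192.74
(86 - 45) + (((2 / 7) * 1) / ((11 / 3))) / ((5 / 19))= 15899 / 385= 41.30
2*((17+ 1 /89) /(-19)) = -3028 /1691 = -1.79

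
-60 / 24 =-5 / 2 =-2.50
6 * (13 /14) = 39 /7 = 5.57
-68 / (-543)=68 / 543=0.13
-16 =-16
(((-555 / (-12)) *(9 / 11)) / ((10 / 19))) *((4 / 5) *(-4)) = -12654 / 55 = -230.07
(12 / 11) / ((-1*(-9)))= 4 / 33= 0.12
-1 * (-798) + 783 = 1581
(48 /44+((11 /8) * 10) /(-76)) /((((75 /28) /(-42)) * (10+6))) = -149107 /167200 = -0.89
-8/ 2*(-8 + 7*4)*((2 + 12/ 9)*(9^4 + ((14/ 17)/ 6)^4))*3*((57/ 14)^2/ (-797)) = 3204704300896400/ 29355710517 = 109168.00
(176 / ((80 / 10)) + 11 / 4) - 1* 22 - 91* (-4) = 1467 / 4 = 366.75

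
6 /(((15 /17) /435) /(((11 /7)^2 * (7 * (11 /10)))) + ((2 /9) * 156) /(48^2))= 3401652672 /8590859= 395.96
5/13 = 0.38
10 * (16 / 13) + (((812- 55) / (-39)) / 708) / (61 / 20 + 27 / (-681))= 1160289125 / 94343301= 12.30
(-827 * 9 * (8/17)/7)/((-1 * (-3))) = -19848/119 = -166.79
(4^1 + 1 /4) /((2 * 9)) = 17 /72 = 0.24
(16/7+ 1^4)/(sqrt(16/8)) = 23* sqrt(2)/14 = 2.32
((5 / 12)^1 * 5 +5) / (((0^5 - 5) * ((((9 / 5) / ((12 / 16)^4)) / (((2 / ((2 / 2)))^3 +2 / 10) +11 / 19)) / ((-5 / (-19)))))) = -106335 / 184832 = -0.58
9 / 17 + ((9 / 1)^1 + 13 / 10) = 1841 / 170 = 10.83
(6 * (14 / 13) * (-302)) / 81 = -8456 / 351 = -24.09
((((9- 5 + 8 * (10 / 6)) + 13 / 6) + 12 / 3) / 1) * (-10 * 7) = -1645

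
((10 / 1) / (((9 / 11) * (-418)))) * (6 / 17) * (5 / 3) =-50 / 2907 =-0.02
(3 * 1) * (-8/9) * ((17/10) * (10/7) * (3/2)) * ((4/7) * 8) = -2176/49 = -44.41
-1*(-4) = 4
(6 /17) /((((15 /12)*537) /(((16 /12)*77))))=2464 /45645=0.05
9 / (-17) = -9 / 17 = -0.53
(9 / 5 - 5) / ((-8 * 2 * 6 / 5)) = 1 / 6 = 0.17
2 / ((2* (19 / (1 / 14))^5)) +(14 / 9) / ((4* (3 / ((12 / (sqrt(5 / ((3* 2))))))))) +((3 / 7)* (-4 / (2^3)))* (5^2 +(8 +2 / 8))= -9488401463603 / 1331705468576 +14* sqrt(30) / 45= -5.42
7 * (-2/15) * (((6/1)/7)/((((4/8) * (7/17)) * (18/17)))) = -1156/315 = -3.67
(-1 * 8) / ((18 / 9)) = -4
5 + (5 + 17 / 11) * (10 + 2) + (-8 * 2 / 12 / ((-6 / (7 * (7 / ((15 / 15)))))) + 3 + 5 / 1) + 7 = 10834 / 99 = 109.43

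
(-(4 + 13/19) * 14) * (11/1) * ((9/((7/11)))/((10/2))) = -193842/95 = -2040.44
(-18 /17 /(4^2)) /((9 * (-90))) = 1 /12240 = 0.00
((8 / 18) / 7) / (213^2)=4 / 2858247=0.00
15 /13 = 1.15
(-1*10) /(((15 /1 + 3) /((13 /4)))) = -65 /36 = -1.81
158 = 158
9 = 9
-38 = -38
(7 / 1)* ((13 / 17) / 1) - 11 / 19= 1542 / 323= 4.77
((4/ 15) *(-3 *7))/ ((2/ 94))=-1316/ 5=-263.20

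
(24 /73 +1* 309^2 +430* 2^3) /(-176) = -7221257 /12848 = -562.05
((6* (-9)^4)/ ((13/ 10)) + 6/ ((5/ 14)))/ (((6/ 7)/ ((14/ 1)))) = 32166736/ 65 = 494872.86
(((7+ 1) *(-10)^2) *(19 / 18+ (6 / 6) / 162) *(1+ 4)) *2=688000 / 81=8493.83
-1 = -1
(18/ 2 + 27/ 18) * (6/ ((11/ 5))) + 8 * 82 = 7531/ 11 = 684.64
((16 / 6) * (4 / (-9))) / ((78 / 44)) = -704 / 1053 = -0.67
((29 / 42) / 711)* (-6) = -29 / 4977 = -0.01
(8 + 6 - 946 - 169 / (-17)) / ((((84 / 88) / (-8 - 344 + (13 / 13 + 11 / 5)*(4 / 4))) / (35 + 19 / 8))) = 1498534180 / 119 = 12592724.20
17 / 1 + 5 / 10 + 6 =47 / 2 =23.50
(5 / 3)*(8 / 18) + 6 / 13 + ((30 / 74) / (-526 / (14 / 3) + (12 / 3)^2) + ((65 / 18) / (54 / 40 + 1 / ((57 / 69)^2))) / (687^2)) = 33686237659218133 / 28116613810851579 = 1.20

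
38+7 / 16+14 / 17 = 10679 / 272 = 39.26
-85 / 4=-21.25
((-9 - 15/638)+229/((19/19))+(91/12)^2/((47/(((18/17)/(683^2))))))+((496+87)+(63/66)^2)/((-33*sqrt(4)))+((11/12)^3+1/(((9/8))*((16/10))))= 212.46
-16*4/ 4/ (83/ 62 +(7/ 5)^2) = -24800/ 5113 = -4.85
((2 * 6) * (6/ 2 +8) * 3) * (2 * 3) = 2376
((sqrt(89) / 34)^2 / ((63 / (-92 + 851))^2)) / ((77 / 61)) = 31591351 / 3568572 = 8.85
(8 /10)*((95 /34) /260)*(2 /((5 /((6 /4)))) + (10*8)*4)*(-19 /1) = -578683 /11050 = -52.37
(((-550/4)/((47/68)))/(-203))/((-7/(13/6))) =-60775/200361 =-0.30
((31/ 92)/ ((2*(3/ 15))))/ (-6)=-155/ 1104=-0.14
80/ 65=16/ 13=1.23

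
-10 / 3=-3.33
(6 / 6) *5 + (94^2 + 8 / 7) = 61895 / 7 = 8842.14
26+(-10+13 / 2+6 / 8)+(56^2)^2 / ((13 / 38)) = 1494844601 / 52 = 28747011.56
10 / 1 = 10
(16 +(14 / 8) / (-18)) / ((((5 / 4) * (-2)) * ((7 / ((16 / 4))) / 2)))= -458 / 63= -7.27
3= 3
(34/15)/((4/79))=1343/30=44.77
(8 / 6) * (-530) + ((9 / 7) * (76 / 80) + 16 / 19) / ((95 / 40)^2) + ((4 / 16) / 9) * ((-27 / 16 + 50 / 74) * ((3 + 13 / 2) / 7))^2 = -59894963201246017 / 84807213281280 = -706.25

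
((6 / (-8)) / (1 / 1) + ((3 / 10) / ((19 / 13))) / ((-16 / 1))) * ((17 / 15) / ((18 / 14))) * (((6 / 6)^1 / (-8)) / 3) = 91987 / 3283200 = 0.03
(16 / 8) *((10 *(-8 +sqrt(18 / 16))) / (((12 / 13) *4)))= -130 / 3 +65 *sqrt(2) / 16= -37.59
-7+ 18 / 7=-31 / 7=-4.43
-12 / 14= -6 / 7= -0.86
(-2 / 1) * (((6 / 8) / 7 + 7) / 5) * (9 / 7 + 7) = -5771 / 245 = -23.56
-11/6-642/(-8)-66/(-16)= 82.54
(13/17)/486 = 13/8262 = 0.00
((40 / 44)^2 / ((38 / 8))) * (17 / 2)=3400 / 2299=1.48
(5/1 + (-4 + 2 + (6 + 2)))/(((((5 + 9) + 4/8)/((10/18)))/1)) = 110/261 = 0.42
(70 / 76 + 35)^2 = 1863225 / 1444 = 1290.32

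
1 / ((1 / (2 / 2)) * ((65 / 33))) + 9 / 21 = 426 / 455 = 0.94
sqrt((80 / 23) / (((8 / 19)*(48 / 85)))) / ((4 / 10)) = 25*sqrt(44574) / 552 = 9.56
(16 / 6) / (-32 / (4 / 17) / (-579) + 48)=193 / 3491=0.06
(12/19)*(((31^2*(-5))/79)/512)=-14415/192128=-0.08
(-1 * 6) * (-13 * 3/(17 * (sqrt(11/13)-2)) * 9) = -54756/697-2106 * sqrt(143)/697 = -114.69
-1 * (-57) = 57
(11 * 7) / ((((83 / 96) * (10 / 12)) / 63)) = 2794176 / 415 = 6732.95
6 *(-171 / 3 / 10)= -171 / 5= -34.20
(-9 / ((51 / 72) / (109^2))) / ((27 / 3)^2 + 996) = -855432 / 6103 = -140.17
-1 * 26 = -26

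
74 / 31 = 2.39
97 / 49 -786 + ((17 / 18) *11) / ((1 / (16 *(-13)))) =-1298705 / 441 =-2944.91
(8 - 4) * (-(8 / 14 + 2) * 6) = -432 / 7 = -61.71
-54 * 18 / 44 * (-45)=10935 / 11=994.09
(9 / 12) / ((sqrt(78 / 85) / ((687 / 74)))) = 687 * sqrt(6630) / 7696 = 7.27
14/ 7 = 2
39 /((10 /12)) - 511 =-2321 /5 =-464.20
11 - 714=-703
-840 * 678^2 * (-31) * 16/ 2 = 95761370880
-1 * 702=-702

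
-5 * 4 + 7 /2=-16.50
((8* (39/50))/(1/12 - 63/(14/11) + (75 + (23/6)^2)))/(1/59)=165672/18125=9.14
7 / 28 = 1 / 4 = 0.25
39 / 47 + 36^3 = 46656.83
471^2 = 221841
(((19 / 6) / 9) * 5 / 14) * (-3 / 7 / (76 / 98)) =-5 / 72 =-0.07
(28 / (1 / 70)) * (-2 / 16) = -245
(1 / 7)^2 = 0.02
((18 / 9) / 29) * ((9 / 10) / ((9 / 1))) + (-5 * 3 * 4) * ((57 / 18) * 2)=-55099 / 145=-379.99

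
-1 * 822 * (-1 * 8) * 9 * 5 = 295920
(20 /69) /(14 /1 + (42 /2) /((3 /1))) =20 /1449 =0.01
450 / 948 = 75 / 158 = 0.47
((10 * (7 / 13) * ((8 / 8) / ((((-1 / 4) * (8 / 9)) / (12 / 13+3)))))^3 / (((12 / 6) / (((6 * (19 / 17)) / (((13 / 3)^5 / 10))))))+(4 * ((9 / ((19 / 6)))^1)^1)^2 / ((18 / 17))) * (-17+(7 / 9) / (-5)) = 1039285655626091257656 / 3234849511236785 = 321277.90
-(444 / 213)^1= -148 / 71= -2.08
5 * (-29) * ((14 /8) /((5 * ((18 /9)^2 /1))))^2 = -1421 /1280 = -1.11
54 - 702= -648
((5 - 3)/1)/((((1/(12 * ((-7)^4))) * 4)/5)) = 72030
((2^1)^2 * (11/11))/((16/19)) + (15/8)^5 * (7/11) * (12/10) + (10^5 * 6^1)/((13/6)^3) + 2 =23366710133739/395952128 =59013.98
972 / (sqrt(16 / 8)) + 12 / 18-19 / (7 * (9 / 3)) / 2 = 687.52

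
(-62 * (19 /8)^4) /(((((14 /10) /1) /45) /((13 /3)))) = -3938952225 /14336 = -274759.50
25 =25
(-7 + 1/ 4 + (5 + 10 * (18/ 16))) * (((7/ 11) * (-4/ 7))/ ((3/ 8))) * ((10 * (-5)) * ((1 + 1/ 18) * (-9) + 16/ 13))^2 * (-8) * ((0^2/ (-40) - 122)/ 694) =-4285982000000/ 1935219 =-2214727.12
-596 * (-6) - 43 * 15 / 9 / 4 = 42697 / 12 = 3558.08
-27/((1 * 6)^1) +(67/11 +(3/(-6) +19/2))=233/22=10.59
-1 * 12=-12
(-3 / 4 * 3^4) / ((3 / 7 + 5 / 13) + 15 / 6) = -2457 / 134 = -18.34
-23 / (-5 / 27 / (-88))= -54648 / 5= -10929.60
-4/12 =-1/3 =-0.33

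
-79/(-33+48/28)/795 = 0.00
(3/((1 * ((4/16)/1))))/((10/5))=6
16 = 16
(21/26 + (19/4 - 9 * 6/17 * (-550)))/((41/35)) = 54225955/36244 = 1496.14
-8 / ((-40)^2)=-1 / 200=-0.00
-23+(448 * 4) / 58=229 / 29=7.90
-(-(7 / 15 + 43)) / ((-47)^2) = 652 / 33135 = 0.02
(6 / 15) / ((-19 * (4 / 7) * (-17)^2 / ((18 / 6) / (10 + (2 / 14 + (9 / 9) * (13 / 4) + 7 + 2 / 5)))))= -294 / 15984301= -0.00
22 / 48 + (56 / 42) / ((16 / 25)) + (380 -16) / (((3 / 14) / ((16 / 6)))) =326327 / 72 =4532.32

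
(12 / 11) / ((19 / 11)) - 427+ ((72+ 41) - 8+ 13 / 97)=-592035 / 1843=-321.23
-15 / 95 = -3 / 19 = -0.16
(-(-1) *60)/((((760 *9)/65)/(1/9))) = 65/1026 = 0.06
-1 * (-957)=957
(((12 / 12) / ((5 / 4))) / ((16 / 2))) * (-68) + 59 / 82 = -2493 / 410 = -6.08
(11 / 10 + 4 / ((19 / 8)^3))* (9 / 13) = 863361 / 891670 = 0.97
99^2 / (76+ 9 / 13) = 127413 / 997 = 127.80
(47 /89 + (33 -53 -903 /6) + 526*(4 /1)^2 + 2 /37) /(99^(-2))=532279539297 /6586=80819851.09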